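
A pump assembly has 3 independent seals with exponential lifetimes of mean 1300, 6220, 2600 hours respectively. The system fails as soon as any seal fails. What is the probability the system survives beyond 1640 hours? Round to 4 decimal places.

0.1158

The first failure time is exponential with rate Σλ_i = 1/1300 + 1/6220 + 1/2600 = 0.00131462 per hour.
P(min > 1640) = e^(−0.00131462·1640) = e^(−2.156) ≈ 0.1158.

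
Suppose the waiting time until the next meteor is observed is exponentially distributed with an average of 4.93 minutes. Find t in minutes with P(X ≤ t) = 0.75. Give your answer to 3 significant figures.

The rate is λ = 1/4.93 = 0.20284 per minute.
Set 1 − e^(−λt) = 0.75, so t = −ln(0.25)/λ = 1.3863/0.20284 ≈ 6.83443 minutes.

6.83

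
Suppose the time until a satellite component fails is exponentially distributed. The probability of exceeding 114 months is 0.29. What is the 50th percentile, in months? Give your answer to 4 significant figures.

e^(−λ·114) = 0.29 ⇒ λ = −ln(0.29)/114 = 0.0108585.
50th percentile: 1 − e^(−λt) = 0.5, t = −ln(0.5)/λ = 63.8342 months.

63.83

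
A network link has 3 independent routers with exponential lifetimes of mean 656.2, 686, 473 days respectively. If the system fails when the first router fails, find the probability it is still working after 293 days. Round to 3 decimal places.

The first failure time is exponential with rate Σλ_i = 1/656.2 + 1/686 + 1/473 = 0.00509582 per day.
P(min > 293) = e^(−0.00509582·293) = e^(−1.4931) ≈ 0.225.

0.225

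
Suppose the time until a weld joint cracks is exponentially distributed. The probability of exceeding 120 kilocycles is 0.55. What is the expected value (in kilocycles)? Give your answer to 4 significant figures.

200.7

e^(−λ·120) = 0.55 ⇒ λ = −ln(0.55)/120 = 0.00498198.
Mean = 1/λ = 200.724 kilocycles.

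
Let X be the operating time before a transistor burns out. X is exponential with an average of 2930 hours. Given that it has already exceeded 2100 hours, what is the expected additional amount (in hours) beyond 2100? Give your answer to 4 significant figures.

The rate is λ = 1/2930 = 0.000341297 per hour.
By memorylessness, the remaining amount past any threshold is again Exp(λ) with mean 1/λ = 2930 hours.

2930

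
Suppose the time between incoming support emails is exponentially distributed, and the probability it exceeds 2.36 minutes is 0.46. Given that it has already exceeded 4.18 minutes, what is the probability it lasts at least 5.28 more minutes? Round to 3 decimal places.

From e^(−λ·2.36) = 0.46, λ = −ln(0.46)/2.36 = 0.329038.
Memoryless: P(X > 4.18+5.28 | X > 4.18) = P(X > 5.28) = e^(−0.329038·5.28) ≈ 0.176.

0.176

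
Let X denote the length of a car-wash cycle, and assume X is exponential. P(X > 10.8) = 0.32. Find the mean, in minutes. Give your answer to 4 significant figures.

e^(−λ·10.8) = 0.32 ⇒ λ = −ln(0.32)/10.8 = 0.105503.
Mean = 1/λ = 9.47839 minutes.

9.478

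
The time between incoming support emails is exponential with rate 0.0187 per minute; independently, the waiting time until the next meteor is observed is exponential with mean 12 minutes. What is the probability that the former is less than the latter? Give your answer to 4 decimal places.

0.1833

λ_1 = 0.0187, λ_2 = 1/12 = 0.0833333.
For independent exponentials, P(the former < the latter) = λ_1/(λ_1+λ_2) = 0.0187/0.102033 ≈ 0.1833.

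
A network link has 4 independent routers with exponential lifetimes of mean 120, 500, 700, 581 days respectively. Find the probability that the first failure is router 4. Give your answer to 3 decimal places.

Rates: λ_i = 1/mean_i → 0.00833333, 0.002, 0.00142857, 0.00172117; Σλ = 0.0134831.
P(router 4 first) = λ_4/Σλ = 0.00172117/0.0134831 ≈ 0.128.

0.128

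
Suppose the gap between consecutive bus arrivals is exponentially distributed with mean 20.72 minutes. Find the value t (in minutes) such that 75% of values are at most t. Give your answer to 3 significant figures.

28.7

The rate is λ = 1/20.72 = 0.0482625 per minute.
Set 1 − e^(−λt) = 0.75, so t = −ln(0.25)/λ = 1.3863/0.0482625 ≈ 28.724 minutes.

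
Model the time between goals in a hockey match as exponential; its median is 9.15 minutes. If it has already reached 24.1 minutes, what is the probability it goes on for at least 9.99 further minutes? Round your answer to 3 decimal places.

0.469

For an exponential, median = ln(2)/λ, so λ = ln 2 / 9.15 = 0.0757538 per minute.
By the memoryless property, P(X > 24.1+9.99 | X > 24.1) = P(X > 9.99).
P(X > 9.99) = e^(−0.75678) ≈ 0.469.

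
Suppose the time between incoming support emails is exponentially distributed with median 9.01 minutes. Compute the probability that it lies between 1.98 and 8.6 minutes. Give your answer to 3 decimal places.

0.343

For an exponential, median = ln(2)/λ, so λ = ln 2 / 9.01 = 0.0769309 per minute.
P(1.98 < X < 8.6) = e^(−λ·1.98) − e^(−λ·8.6) = 0.85871 − 0.51602 ≈ 0.343.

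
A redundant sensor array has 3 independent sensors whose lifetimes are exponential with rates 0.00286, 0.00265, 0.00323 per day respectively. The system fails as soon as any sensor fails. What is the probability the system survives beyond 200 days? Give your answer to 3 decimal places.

0.174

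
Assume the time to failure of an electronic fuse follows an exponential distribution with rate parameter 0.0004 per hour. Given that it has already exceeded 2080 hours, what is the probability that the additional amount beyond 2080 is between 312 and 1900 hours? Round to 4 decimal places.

Memoryless: the residual past 2080 is again Exp(λ).
P(312 < residual < 1900) = e^(−λ·312) − e^(−λ·1900) = 0.88267 − 0.46767 ≈ 0.4150.

0.4150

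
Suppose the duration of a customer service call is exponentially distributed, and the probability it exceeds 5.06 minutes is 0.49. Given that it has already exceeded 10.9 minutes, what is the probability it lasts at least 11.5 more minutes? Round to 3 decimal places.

0.198

From e^(−λ·5.06) = 0.49, λ = −ln(0.49)/5.06 = 0.140978.
Memoryless: P(X > 10.9+11.5 | X > 10.9) = P(X > 11.5) = e^(−0.140978·11.5) ≈ 0.198.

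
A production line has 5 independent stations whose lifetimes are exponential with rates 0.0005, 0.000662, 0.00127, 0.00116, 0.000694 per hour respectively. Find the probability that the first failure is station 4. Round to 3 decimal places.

The time to first failure is exponential with rate Σλ = 0.0005 + 0.000662 + 0.00127 + 0.00116 + 0.000694 = 0.004286.
P(station 4 first) = λ_4/Σλ = 0.00116/0.004286 ≈ 0.271.

0.271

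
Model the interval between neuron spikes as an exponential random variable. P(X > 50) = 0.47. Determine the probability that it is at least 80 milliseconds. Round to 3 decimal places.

e^(−λ·50) = 0.47 ⇒ λ = −ln(0.47)/50 = 0.0151005.
P(X > 80) = e^(−0.0151005·80) = e^(−1.208) ≈ 0.299.

0.299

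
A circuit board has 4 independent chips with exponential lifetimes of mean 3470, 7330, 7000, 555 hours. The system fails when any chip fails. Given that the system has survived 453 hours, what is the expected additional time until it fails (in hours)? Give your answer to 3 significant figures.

First-failure rate Σλ = 1/3470 + 1/7330 + 1/7000 + 1/555 = 0.00236927.
By memorylessness the expected residual is 1/Σλ = 422.071 hours, regardless of the 453 already elapsed.

422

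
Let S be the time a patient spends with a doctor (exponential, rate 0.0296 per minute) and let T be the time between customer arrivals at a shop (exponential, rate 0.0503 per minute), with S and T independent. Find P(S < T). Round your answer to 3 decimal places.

0.370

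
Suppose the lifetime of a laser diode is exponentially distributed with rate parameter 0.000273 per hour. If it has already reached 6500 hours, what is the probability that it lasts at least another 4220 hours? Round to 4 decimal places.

0.3160

The exponential is memoryless, so the remaining time is again Exp(λ): the condition X > 6500 is irrelevant.
P(X > 4220) = e^(−1.1521) ≈ 0.3160.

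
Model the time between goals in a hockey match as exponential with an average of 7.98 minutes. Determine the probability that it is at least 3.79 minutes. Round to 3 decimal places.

The rate is λ = 1/7.98 = 0.125313 per minute.
P(X > 3.79) = e^(−λ·3.79) = e^(−0.47494) ≈ 0.622.

0.622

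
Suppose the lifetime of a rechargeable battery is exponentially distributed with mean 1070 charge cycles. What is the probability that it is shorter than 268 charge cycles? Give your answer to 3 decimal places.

The rate is λ = 1/1070 = 0.000934579 per charge cycle.
P(X ≤ 268) = 1 − e^(−λ·268) = 1 − e^(−0.25047) ≈ 0.222.

0.222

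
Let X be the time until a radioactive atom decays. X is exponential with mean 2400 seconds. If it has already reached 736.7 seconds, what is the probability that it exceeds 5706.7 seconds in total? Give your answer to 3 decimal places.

0.126

The rate is λ = 1/2400 = 0.000416667 per second.
By the memoryless property, P(X > 736.7+4970 | X > 736.7) = P(X > 4970).
P(X > 4970) = e^(−2.0708) ≈ 0.126.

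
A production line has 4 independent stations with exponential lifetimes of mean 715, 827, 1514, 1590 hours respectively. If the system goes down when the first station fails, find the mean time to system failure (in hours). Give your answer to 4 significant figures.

The first failure time is exponential with rate Σλ_i = 1/715 + 1/827 + 1/1514 + 1/1590 = 0.00389722 per hour.
E[min] = 1/Σλ = 1/0.00389722 = 256.593 hours.

256.6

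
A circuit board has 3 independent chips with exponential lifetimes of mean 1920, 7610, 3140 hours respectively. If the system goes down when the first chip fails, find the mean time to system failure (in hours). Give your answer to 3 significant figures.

1030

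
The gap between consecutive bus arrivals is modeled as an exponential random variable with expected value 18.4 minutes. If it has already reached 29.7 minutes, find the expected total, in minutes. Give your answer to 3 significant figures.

48.1

The rate is λ = 1/18.4 = 0.0543478 per minute.
By memorylessness, E[X | X > 29.7] = 29.7 + 1/λ = 29.7 + 18.4 = 48.1 minutes.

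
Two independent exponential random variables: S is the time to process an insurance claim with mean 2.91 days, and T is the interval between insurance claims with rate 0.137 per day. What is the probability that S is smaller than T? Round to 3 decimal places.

0.715

λ_1 = 1/2.91 = 0.343643, λ_2 = 0.137.
For independent exponentials, P(S < T) = λ_1/(λ_1+λ_2) = 0.343643/0.480643 ≈ 0.715.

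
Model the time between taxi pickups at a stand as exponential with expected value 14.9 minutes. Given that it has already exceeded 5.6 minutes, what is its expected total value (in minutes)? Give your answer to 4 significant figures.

20.50

The rate is λ = 1/14.9 = 0.0671141 per minute.
By memorylessness, E[X | X > 5.6] = 5.6 + 1/λ = 5.6 + 14.9 = 20.5 minutes.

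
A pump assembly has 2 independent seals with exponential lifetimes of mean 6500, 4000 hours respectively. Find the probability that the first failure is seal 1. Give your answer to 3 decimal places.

0.381

Rates: λ_i = 1/mean_i → 0.000153846, 0.00025; Σλ = 0.000403846.
P(seal 1 first) = λ_1/Σλ = 0.000153846/0.000403846 ≈ 0.381.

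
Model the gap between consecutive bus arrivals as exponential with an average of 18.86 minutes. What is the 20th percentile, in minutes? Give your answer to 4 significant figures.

The rate is λ = 1/18.86 = 0.0530223 per minute.
Set 1 − e^(−λt) = 0.2, so t = −ln(0.8)/λ = 0.22314/0.0530223 ≈ 4.20849 minutes.

4.208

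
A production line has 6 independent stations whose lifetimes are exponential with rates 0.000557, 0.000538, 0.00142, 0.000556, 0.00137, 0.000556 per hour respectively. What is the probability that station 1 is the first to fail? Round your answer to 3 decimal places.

0.111

The time to first failure is exponential with rate Σλ = 0.000557 + 0.000538 + 0.00142 + 0.000556 + 0.00137 + 0.000556 = 0.004997.
P(station 1 first) = λ_1/Σλ = 0.000557/0.004997 ≈ 0.111.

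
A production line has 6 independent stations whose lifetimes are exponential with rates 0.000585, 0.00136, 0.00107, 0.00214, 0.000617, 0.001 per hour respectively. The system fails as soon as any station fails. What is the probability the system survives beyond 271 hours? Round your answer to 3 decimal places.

The time to first failure is exponential with rate Σλ = 0.000585 + 0.00136 + 0.00107 + 0.00214 + 0.000617 + 0.001 = 0.006772.
P(min > 271) = e^(−0.006772·271) = e^(−1.8352) ≈ 0.160.

0.160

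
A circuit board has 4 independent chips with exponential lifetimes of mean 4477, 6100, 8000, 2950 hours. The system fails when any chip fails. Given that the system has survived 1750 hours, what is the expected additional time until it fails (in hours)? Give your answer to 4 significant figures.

1175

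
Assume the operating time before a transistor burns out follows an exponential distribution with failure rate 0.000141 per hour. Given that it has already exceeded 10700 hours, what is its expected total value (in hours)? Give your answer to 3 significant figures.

17800

By memorylessness, E[X | X > 10700] = 10700 + 1/λ = 10700 + 7092.2 = 17792.2 hours.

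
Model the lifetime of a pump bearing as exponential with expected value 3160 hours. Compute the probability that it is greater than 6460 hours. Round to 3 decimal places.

0.129

The rate is λ = 1/3160 = 0.000316456 per hour.
P(X > 6460) = e^(−λ·6460) = e^(−2.0443) ≈ 0.129.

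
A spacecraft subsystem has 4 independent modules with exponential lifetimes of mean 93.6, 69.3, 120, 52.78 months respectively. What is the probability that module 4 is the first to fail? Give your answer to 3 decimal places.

0.362

Rates: λ_i = 1/mean_i → 0.0106838, 0.01443, 0.00833333, 0.0189466; Σλ = 0.0523937.
P(module 4 first) = λ_4/Σλ = 0.0189466/0.0523937 ≈ 0.362.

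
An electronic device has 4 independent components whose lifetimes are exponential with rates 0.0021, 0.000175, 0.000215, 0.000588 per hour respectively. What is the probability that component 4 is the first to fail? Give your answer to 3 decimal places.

The time to first failure is exponential with rate Σλ = 0.0021 + 0.000175 + 0.000215 + 0.000588 = 0.003078.
P(component 4 first) = λ_4/Σλ = 0.000588/0.003078 ≈ 0.191.

0.191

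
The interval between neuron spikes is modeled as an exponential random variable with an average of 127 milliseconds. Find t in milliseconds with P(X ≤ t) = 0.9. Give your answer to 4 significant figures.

292.4

The rate is λ = 1/127 = 0.00787402 per millisecond.
Set 1 − e^(−λt) = 0.9, so t = −ln(0.1)/λ = 2.3026/0.00787402 ≈ 292.428 milliseconds.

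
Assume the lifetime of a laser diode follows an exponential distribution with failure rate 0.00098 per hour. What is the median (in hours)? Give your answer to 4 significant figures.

707.3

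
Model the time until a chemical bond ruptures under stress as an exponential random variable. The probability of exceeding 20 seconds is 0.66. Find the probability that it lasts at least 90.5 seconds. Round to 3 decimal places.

0.153

e^(−λ·20) = 0.66 ⇒ λ = −ln(0.66)/20 = 0.0207758.
P(X > 90.5) = e^(−0.0207758·90.5) = e^(−1.8802) ≈ 0.153.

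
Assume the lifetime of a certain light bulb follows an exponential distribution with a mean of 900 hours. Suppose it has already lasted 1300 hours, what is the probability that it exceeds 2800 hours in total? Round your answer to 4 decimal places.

0.1889

The rate is λ = 1/900 = 0.00111111 per hour.
P(X > s+t | X > s) = e^(−λ(s+t))/e^(−λs) = e^(−λt), independent of s = 1300.
P(X > 1500) = e^(−1.6667) ≈ 0.1889.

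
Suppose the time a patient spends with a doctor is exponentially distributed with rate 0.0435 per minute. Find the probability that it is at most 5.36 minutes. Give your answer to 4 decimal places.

P(X ≤ 5.36) = 1 − e^(−λ·5.36) = 1 − e^(−0.23316) ≈ 0.2080.

0.2080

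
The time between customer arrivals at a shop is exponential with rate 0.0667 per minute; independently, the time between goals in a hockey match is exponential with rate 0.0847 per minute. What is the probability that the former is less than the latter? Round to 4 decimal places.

0.4406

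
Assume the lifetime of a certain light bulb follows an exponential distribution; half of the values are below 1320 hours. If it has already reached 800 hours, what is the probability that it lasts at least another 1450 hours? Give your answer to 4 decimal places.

For an exponential, median = ln(2)/λ, so λ = ln 2 / 1320 = 0.000525112 per hour.
The exponential is memoryless, so the remaining time is again Exp(λ): the condition X > 800 is irrelevant.
P(X > 1450) = e^(−0.76141) ≈ 0.4670.

0.4670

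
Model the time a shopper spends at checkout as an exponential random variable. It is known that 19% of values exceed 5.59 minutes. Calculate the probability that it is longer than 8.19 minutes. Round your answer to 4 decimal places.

e^(−λ·5.59) = 0.19 ⇒ λ = −ln(0.19)/5.59 = 0.29709.
P(X > 8.19) = e^(−0.29709·8.19) = e^(−2.4332) ≈ 0.0878.

0.0878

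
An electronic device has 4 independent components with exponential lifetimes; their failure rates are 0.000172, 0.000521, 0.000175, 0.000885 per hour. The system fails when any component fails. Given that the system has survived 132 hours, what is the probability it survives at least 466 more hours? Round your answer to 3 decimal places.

Time to first failure ~ Exp(Σλ) with Σλ = 0.001753.
By memorylessness, P(T > 132+466 | T > 132) = P(T > 466) = e^(−0.001753·466) ≈ 0.442.

0.442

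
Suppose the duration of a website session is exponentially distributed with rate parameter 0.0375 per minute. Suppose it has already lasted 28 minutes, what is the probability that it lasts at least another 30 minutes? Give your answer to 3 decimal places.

P(X > s+t | X > s) = e^(−λ(s+t))/e^(−λs) = e^(−λt), independent of s = 28.
P(X > 30) = e^(−1.125) ≈ 0.325.

0.325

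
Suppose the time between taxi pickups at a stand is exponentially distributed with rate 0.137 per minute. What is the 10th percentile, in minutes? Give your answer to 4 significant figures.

0.7691

Set 1 − e^(−λt) = 0.1, so t = −ln(0.9)/λ = 0.10536/0.137 ≈ 0.769055 minutes.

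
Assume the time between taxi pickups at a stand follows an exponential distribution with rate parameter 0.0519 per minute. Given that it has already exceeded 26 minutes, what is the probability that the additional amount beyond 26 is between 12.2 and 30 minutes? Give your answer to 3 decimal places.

Memoryless: the residual past 26 is again Exp(λ).
P(12.2 < residual < 30) = e^(−λ·12.2) − e^(−λ·30) = 0.53090 − 0.21077 ≈ 0.320.

0.320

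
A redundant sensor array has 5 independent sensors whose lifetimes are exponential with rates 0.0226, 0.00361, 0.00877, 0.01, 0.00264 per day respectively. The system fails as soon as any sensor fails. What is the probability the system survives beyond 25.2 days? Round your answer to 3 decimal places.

0.301

The time to first failure is exponential with rate Σλ = 0.0226 + 0.00361 + 0.00877 + 0.01 + 0.00264 = 0.04762.
P(min > 25.2) = e^(−0.04762·25.2) = e^(−1.2) ≈ 0.301.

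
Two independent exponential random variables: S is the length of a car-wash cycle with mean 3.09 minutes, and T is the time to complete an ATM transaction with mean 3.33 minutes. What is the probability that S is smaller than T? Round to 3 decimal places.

λ_1 = 1/3.09 = 0.323625, λ_2 = 1/3.33 = 0.3003.
For independent exponentials, P(S < T) = λ_1/(λ_1+λ_2) = 0.323625/0.623925 ≈ 0.519.

0.519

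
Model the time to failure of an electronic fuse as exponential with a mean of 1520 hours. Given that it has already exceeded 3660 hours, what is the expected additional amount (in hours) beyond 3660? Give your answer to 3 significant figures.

1520

The rate is λ = 1/1520 = 0.000657895 per hour.
By memorylessness, the remaining amount past any threshold is again Exp(λ) with mean 1/λ = 1520 hours.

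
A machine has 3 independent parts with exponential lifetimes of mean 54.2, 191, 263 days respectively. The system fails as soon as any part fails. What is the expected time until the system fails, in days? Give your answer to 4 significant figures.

36.38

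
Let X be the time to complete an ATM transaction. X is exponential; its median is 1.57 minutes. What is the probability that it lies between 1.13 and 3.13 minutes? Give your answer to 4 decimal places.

0.3561

For an exponential, median = ln(2)/λ, so λ = ln 2 / 1.57 = 0.441495 per minute.
P(1.13 < X < 3.13) = e^(−λ·1.13) − e^(−λ·3.13) = 0.60720 − 0.25111 ≈ 0.3561.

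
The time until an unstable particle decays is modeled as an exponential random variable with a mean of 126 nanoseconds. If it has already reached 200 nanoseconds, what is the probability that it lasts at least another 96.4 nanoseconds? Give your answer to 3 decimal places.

0.465

The rate is λ = 1/126 = 0.00793651 per nanosecond.
The exponential is memoryless, so the remaining time is again Exp(λ): the condition X > 200 is irrelevant.
P(X > 96.4) = e^(−0.76508) ≈ 0.465.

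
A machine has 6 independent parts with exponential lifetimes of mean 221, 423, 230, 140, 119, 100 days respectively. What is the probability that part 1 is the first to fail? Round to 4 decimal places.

0.1230

Rates: λ_i = 1/mean_i → 0.00452489, 0.00236407, 0.00434783, 0.00714286, 0.00840336, 0.01; Σλ = 0.036783.
P(part 1 first) = λ_1/Σλ = 0.00452489/0.036783 ≈ 0.1230.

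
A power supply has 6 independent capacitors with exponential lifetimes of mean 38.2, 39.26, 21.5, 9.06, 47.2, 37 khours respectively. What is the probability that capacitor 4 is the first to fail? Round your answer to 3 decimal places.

0.430

Rates: λ_i = 1/mean_i → 0.026178, 0.0254712, 0.0465116, 0.110375, 0.0211864, 0.027027; Σλ = 0.25675.
P(capacitor 4 first) = λ_4/Σλ = 0.110375/0.25675 ≈ 0.430.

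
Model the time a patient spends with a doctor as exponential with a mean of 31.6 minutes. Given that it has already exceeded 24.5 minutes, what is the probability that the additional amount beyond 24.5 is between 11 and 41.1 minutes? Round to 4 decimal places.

0.4337

The rate is λ = 1/31.6 = 0.0316456 per minute.
Memoryless: the residual past 24.5 is again Exp(λ).
P(11 < residual < 41.1) = e^(−λ·11) − e^(−λ·41.1) = 0.70603 − 0.27236 ≈ 0.4337.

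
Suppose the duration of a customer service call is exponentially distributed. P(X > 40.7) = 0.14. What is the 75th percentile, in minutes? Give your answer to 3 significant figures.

e^(−λ·40.7) = 0.14 ⇒ λ = −ln(0.14)/40.7 = 0.0483074.
75th percentile: 1 − e^(−λt) = 0.75, t = −ln(0.25)/λ = 28.6973 minutes.

28.7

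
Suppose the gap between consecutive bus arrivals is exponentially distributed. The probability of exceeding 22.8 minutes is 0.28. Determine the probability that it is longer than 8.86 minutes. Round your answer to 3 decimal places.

0.610

e^(−λ·22.8) = 0.28 ⇒ λ = −ln(0.28)/22.8 = 0.0558318.
P(X > 8.86) = e^(−0.0558318·8.86) = e^(−0.49467) ≈ 0.610.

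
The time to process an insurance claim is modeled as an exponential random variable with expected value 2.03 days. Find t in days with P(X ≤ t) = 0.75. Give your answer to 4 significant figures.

2.814

The rate is λ = 1/2.03 = 0.492611 per day.
Set 1 − e^(−λt) = 0.75, so t = −ln(0.25)/λ = 1.3863/0.492611 ≈ 2.81418 days.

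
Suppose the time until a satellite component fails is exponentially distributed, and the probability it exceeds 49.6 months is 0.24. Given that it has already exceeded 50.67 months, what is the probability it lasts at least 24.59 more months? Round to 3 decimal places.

From e^(−λ·49.6) = 0.24, λ = −ln(0.24)/49.6 = 0.0287725.
Memoryless: P(X > 50.67+24.59 | X > 50.67) = P(X > 24.59) = e^(−0.0287725·24.59) ≈ 0.493.

0.493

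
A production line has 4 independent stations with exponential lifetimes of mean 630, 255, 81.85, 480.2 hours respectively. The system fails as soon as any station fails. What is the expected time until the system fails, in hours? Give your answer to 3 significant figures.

The first failure time is exponential with rate Σλ_i = 1/630 + 1/255 + 1/81.85 + 1/480.2 = 0.0198088 per hour.
E[min] = 1/Σλ = 1/0.0198088 = 50.4826 hours.

50.5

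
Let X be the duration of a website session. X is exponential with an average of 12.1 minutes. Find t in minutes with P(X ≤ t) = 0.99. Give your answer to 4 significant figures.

The rate is λ = 1/12.1 = 0.0826446 per minute.
Set 1 − e^(−λt) = 0.99, so t = −ln(0.01)/λ = 4.6052/0.0826446 ≈ 55.7226 minutes.

55.72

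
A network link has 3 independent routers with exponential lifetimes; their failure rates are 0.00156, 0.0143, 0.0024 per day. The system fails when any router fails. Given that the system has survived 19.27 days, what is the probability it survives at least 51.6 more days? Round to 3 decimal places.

0.390

Time to first failure ~ Exp(Σλ) with Σλ = 0.01826.
By memorylessness, P(T > 19.27+51.6 | T > 19.27) = P(T > 51.6) = e^(−0.01826·51.6) ≈ 0.390.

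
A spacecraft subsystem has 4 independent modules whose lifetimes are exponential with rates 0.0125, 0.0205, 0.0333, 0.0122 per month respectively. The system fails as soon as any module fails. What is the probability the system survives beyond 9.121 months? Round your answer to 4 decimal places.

The time to first failure is exponential with rate Σλ = 0.0125 + 0.0205 + 0.0333 + 0.0122 = 0.0785.
P(min > 9.121) = e^(−0.0785·9.121) = e^(−0.716) ≈ 0.4887.

0.4887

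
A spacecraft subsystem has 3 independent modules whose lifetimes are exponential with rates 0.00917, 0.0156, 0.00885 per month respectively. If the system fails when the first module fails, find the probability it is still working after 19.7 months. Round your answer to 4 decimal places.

0.5157

The time to first failure is exponential with rate Σλ = 0.00917 + 0.0156 + 0.00885 = 0.03362.
P(min > 19.7) = e^(−0.03362·19.7) = e^(−0.66231) ≈ 0.5157.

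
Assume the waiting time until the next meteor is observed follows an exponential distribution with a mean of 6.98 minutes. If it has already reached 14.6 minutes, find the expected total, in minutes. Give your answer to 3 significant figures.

The rate is λ = 1/6.98 = 0.143266 per minute.
By memorylessness, E[X | X > 14.6] = 14.6 + 1/λ = 14.6 + 6.98 = 21.58 minutes.

21.6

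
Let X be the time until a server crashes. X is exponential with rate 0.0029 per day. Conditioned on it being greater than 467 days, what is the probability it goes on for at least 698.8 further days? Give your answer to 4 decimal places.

The exponential is memoryless, so the remaining time is again Exp(λ): the condition X > 467 is irrelevant.
P(X > 698.8) = e^(−2.0265) ≈ 0.1318.

0.1318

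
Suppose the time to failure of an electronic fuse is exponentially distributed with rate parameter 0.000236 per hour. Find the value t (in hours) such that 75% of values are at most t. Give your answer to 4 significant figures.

5874

Set 1 − e^(−λt) = 0.75, so t = −ln(0.25)/λ = 1.3863/0.000236 ≈ 5874.13 hours.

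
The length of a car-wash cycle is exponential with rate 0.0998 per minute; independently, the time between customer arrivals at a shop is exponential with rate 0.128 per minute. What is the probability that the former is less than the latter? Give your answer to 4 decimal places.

0.4381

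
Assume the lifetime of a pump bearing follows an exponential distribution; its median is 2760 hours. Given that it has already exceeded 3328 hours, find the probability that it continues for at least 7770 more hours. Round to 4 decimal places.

For an exponential, median = ln(2)/λ, so λ = ln 2 / 2760 = 0.00025114 per hour.
P(X > s+t | X > s) = e^(−λ(s+t))/e^(−λs) = e^(−λt), independent of s = 3328.
P(X > 7770) = e^(−1.9514) ≈ 0.1421.

0.1421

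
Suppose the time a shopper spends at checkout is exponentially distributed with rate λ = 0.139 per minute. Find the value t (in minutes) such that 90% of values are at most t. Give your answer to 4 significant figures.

16.57

Set 1 − e^(−λt) = 0.9, so t = −ln(0.1)/λ = 2.3026/0.139 ≈ 16.5654 minutes.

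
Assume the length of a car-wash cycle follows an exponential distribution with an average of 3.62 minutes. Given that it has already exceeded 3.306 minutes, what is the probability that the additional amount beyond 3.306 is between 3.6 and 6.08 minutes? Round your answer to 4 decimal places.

The rate is λ = 1/3.62 = 0.276243 per minute.
Memoryless: the residual past 3.306 is again Exp(λ).
P(3.6 < residual < 6.08) = e^(−λ·3.6) − e^(−λ·6.08) = 0.36992 − 0.18646 ≈ 0.1835.

0.1835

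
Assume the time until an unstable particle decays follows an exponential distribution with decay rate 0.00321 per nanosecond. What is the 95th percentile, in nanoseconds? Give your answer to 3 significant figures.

933

Set 1 − e^(−λt) = 0.95, so t = −ln(0.05)/λ = 2.9957/0.00321 ≈ 933.25 nanoseconds.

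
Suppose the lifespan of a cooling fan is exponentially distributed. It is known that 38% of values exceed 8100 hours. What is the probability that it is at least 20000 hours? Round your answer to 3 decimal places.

0.092

e^(−λ·8100) = 0.38 ⇒ λ = −ln(0.38)/8100 = 0.000119455.
P(X > 20000) = e^(−0.000119455·20000) = e^(−2.3891) ≈ 0.092.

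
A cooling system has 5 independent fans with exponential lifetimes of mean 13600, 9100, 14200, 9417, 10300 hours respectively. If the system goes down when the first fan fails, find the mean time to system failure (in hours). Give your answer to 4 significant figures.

The first failure time is exponential with rate Σλ_i = 1/13600 + 1/9100 + 1/14200 + 1/9417 + 1/10300 = 0.00045712 per hour.
E[min] = 1/Σλ = 1/0.00045712 = 2187.61 hours.

2188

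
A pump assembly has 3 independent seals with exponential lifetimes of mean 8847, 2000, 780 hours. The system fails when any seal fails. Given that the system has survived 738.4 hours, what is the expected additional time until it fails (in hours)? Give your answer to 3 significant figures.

528

First-failure rate Σλ = 1/8847 + 1/2000 + 1/780 = 0.00189508.
By memorylessness the expected residual is 1/Σλ = 527.681 hours, regardless of the 738.4 already elapsed.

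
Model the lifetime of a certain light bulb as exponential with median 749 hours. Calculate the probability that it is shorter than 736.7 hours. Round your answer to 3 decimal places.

0.494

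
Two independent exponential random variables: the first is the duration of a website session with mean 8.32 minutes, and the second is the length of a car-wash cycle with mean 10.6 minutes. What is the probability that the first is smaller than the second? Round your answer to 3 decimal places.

0.560

λ_1 = 1/8.32 = 0.120192, λ_2 = 1/10.6 = 0.0943396.
For independent exponentials, P(the first < the second) = λ_1/(λ_1+λ_2) = 0.120192/0.214532 ≈ 0.560.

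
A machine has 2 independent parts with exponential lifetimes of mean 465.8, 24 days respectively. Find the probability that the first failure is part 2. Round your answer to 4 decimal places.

Rates: λ_i = 1/mean_i → 0.00214684, 0.0416667; Σλ = 0.0438135.
P(part 2 first) = λ_2/Σλ = 0.0416667/0.0438135 ≈ 0.9510.

0.9510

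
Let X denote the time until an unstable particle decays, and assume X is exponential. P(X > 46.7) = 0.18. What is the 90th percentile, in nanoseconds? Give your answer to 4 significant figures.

62.71

e^(−λ·46.7) = 0.18 ⇒ λ = −ln(0.18)/46.7 = 0.0367195.
90th percentile: 1 − e^(−λt) = 0.9, t = −ln(0.1)/λ = 62.7075 nanoseconds.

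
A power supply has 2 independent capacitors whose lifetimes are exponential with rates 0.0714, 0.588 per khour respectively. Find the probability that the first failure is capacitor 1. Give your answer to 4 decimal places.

The time to first failure is exponential with rate Σλ = 0.0714 + 0.588 = 0.6594.
P(capacitor 1 first) = λ_1/Σλ = 0.0714/0.6594 ≈ 0.1083.

0.1083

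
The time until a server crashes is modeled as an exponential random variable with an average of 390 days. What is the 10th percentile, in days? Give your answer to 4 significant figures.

41.09

The rate is λ = 1/390 = 0.0025641 per day.
Set 1 − e^(−λt) = 0.1, so t = −ln(0.9)/λ = 0.10536/0.0025641 ≈ 41.0906 days.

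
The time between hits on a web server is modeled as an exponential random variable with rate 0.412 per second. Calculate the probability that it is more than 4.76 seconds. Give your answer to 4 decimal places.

P(X > 4.76) = e^(−λ·4.76) = e^(−1.9611) ≈ 0.1407.

0.1407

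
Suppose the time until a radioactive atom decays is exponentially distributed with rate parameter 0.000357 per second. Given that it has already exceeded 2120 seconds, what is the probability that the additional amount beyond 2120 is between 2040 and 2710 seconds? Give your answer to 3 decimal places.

0.103

Memoryless: the residual past 2120 is again Exp(λ).
P(2040 < residual < 2710) = e^(−λ·2040) − e^(−λ·2710) = 0.48274 − 0.38004 ≈ 0.103.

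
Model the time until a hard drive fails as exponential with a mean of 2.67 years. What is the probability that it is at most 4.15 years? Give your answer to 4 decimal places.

0.7887

The rate is λ = 1/2.67 = 0.374532 per year.
P(X ≤ 4.15) = 1 − e^(−λ·4.15) = 1 − e^(−1.5543) ≈ 0.7887.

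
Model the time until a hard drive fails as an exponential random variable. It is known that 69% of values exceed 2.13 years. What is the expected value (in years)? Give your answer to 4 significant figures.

e^(−λ·2.13) = 0.69 ⇒ λ = −ln(0.69)/2.13 = 0.174208.
Mean = 1/λ = 5.74025 years.

5.740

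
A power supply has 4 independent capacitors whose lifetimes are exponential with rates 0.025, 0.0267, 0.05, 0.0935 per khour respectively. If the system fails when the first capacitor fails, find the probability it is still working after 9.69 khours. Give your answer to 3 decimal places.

The time to first failure is exponential with rate Σλ = 0.025 + 0.0267 + 0.05 + 0.0935 = 0.1952.
P(min > 9.69) = e^(−0.1952·9.69) = e^(−1.8915) ≈ 0.151.

0.151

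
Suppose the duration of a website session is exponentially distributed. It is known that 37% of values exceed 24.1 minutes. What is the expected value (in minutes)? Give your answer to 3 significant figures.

e^(−λ·24.1) = 0.37 ⇒ λ = −ln(0.37)/24.1 = 0.0412553.
Mean = 1/λ = 24.2393 minutes.

24.2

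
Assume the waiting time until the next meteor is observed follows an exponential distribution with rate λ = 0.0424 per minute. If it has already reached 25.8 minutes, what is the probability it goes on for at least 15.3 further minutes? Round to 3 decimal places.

The exponential is memoryless, so the remaining time is again Exp(λ): the condition X > 25.8 is irrelevant.
P(X > 15.3) = e^(−0.64872) ≈ 0.523.

0.523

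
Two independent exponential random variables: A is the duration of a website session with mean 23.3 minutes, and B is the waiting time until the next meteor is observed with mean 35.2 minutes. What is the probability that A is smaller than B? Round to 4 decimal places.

0.6017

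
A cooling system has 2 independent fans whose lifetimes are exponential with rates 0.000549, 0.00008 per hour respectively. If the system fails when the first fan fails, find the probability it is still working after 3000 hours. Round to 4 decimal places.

The time to first failure is exponential with rate Σλ = 0.000549 + 0.00008 = 0.000629.
P(min > 3000) = e^(−0.000629·3000) = e^(−1.887) ≈ 0.1515.

0.1515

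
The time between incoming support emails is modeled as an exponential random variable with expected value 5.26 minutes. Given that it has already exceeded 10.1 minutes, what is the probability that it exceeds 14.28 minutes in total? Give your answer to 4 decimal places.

The rate is λ = 1/5.26 = 0.190114 per minute.
The exponential is memoryless, so the remaining time is again Exp(λ): the condition X > 10.1 is irrelevant.
P(X > 4.18) = e^(−0.79468) ≈ 0.4517.

0.4517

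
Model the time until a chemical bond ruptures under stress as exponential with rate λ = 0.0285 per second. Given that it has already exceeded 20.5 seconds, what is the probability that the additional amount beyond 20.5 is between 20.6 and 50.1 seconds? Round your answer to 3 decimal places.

0.316

Memoryless: the residual past 20.5 is again Exp(λ).
P(20.6 < residual < 50.1) = e^(−λ·20.6) − e^(−λ·50.1) = 0.55594 − 0.23982 ≈ 0.316.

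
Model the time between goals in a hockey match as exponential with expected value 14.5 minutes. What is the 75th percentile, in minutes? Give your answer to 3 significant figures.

20.1

The rate is λ = 1/14.5 = 0.0689655 per minute.
Set 1 − e^(−λt) = 0.75, so t = −ln(0.25)/λ = 1.3863/0.0689655 ≈ 20.1013 minutes.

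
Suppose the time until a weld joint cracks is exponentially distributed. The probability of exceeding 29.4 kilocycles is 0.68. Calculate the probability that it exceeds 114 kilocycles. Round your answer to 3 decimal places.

0.224

e^(−λ·29.4) = 0.68 ⇒ λ = −ln(0.68)/29.4 = 0.0131178.
P(X > 114) = e^(−0.0131178·114) = e^(−1.4954) ≈ 0.224.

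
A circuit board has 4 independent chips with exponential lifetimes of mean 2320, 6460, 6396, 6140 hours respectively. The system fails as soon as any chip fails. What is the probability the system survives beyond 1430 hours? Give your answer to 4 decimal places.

0.2741

The first failure time is exponential with rate Σλ_i = 1/2320 + 1/6460 + 1/6396 + 1/6140 = 0.000905047 per hour.
P(min > 1430) = e^(−0.000905047·1430) = e^(−1.2942) ≈ 0.2741.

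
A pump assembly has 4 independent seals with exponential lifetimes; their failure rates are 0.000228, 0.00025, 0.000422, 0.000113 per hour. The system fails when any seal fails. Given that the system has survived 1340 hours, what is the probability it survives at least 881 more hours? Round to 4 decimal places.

Time to first failure ~ Exp(Σλ) with Σλ = 0.001013.
By memorylessness, P(T > 1340+881 | T > 1340) = P(T > 881) = e^(−0.001013·881) ≈ 0.4096.

0.4096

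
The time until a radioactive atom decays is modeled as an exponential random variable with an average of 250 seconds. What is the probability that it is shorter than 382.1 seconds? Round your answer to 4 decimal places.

0.7831

The rate is λ = 1/250 = 0.004 per second.
P(X ≤ 382.1) = 1 − e^(−λ·382.1) = 1 − e^(−1.5284) ≈ 0.7831.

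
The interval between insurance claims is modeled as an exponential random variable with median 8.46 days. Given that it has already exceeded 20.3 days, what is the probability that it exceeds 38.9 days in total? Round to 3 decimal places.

0.218

For an exponential, median = ln(2)/λ, so λ = ln 2 / 8.46 = 0.0819323 per day.
P(X > s+t | X > s) = e^(−λ(s+t))/e^(−λs) = e^(−λt), independent of s = 20.3.
P(X > 18.6) = e^(−1.5239) ≈ 0.218.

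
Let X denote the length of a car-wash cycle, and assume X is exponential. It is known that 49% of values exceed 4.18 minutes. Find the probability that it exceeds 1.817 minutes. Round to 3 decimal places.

0.733

e^(−λ·4.18) = 0.49 ⇒ λ = −ln(0.49)/4.18 = 0.170658.
P(X > 1.817) = e^(−0.170658·1.817) = e^(−0.31009) ≈ 0.733.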